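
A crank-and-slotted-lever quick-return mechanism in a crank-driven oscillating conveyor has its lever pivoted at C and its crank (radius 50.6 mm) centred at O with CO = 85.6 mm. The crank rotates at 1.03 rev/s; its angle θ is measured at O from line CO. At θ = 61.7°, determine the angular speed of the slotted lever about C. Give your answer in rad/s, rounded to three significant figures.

2.13

ω = 6.472 rad/s (from 1.03 rev/s).
Crank pin A relative to C: A = (d + r cosθ, r sinθ); lever angle φ = atan2(r sinθ, d + r cosθ).
Differentiating tanφ: φ̇ = rω(d cosθ + r)/(d² + r² + 2dr cosθ).
d² + r² + 2dr cosθ = |CA|² = 0.0139946 m²;  d cosθ + r = +0.091182 m.
|ω_lever| = |0.0506·6.472·+0.091182| / 0.0139946 = 2.1336 rad/s.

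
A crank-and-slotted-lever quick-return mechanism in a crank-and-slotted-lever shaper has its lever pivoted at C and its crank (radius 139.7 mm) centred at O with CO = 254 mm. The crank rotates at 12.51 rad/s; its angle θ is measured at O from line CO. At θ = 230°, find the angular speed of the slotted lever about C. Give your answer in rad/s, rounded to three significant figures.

ω = 12.51 rad/s
Crank pin A relative to C: A = (d + r cosθ, r sinθ); lever angle φ = atan2(r sinθ, d + r cosθ).
Differentiating tanφ: φ̇ = rω(d cosθ + r)/(d² + r² + 2dr cosθ).
d² + r² + 2dr cosθ = |CA|² = 0.038415 m²;  d cosθ + r = -0.023568 m.
|ω_lever| = |0.1397·12.51·-0.023568| / 0.038415 = 1.0722 rad/s.

1.07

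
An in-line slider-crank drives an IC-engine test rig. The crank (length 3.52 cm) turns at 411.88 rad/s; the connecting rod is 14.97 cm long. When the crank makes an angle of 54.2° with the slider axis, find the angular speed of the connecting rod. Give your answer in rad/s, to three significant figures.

ω = 411.9 rad/s
The rod makes angle φ with the slider axis where L sinφ = r sinθ; differentiating, L cosφ·φ̇ = r ω cosθ.
L cosφ = √(L² − r² sin²θ) = 0.14695 m.
|ω_rod| = r ω |cosθ| / √(L² − r² sin²θ) = 0.0352·411.9·0.58496/0.14695 = 57.711 rad/s.

57.7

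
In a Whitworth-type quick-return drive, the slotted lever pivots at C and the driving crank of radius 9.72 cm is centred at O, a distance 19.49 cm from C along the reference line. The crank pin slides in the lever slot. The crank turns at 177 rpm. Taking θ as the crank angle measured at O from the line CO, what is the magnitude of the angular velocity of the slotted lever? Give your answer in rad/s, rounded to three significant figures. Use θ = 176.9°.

ω = 18.54 rad/s (from 177 rpm).
Crank pin A relative to C: A = (d + r cosθ, r sinθ); lever angle φ = atan2(r sinθ, d + r cosθ).
Differentiating tanφ: φ̇ = rω(d cosθ + r)/(d² + r² + 2dr cosθ).
d² + r² + 2dr cosθ = |CA|² = 0.00960073 m²;  d cosθ + r = -0.097415 m.
|ω_lever| = |0.0972·18.54·-0.097415| / 0.00960073 = 18.281 rad/s.

18.3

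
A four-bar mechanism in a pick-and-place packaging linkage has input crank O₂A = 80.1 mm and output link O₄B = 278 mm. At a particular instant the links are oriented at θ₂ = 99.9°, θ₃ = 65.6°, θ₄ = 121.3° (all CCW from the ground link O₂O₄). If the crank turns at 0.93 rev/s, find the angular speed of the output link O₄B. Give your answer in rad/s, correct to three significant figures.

ω₂ = 5.843 rad/s (from 0.93 rev/s).
Differentiating the loop-closure r₂e^{iθ₂}+r₃e^{iθ₃}=r₁+r₄e^{iθ₄} gives r₂ω₂e^{iθ₂}+r₃ω₃e^{iθ₃}=r₄ω₄e^{iθ₄}.
Eliminating the other unknown: ω₄ = r₂ω₂ sin(θ₂−θ₃) / [r₄ sin(θ₄−θ₃)].
Numerator sine = +0.56353; denominator sine = +0.82610.
Result = 0.0801·5.843·(+0.56353) / (0.278·(+0.82610)) = +1.1485 rad/s; magnitude 1.1485 rad/s.

1.15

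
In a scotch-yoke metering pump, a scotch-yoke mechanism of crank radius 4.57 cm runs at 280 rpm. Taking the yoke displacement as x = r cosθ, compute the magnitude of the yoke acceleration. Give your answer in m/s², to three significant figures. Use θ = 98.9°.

ω = 29.32 rad/s (from 280 rpm).
x = r cosθ ⇒ ẍ = −rω² cosθ (ω constant).
|a| = rω²|cosθ| = 0.0457·(29.32)²·|cos 98.9°| = 6.0787 m/s².

6.08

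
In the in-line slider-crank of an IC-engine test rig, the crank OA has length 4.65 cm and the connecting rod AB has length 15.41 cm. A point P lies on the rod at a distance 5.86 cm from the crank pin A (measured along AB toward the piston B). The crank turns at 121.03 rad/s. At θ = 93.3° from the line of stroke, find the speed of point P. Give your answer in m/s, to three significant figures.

5.58

ω = 121 rad/s.  Crank-pin speed |V_A| = rω = 5.6279 m/s, perpendicular to OA.
Rod angle: sinφ = −(r/L) sinθ ⇒ φ = -17.533°; ω_rod = −rω cosθ/√(L²−r²sin²θ) = +2.2047 rad/s.
V_P = V_A + ω_rod × AP, with AP = 0.0586 m along the rod.
Components: V_Px = −rω sinθ − a·ω_rod·sinφ = -5.5796 m/s;  V_Py = rω cosθ + a·ω_rod·cosφ = -0.20077 m/s.
|V_P| = √(V_Px² + V_Py²) = 5.5833 m/s.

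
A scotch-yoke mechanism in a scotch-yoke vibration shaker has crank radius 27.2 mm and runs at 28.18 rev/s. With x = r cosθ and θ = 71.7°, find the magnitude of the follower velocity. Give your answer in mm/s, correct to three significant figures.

ω = 177.1 rad/s (from 28.18 rev/s).
x = r cosθ ⇒ ẋ = −rω sinθ.
|v| = rω|sinθ| = 0.0272·177.1·|sin 71.7°| = 4.5725 m/s = 4572.5 mm/s.

4570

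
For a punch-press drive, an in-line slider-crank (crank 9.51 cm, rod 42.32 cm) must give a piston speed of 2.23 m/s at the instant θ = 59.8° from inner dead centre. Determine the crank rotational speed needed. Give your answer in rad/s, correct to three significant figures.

For an in-line slider-crank, |v_piston| = rω|sinθ|·[1 + r cosθ/√(L² − r² sin²θ)].
With r = 0.0951 m, L = 0.4232 m, θ = 59.8°: the bracketed kinematic factor |dx/dθ| = 0.091664 m.
ω = v/|dx/dθ| = 2.23/0.091664 = 24.328 rad/s.

24.3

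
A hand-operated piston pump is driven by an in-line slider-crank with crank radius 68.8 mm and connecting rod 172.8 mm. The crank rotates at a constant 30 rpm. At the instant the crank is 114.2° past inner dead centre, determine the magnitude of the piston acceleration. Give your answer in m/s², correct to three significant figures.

0.464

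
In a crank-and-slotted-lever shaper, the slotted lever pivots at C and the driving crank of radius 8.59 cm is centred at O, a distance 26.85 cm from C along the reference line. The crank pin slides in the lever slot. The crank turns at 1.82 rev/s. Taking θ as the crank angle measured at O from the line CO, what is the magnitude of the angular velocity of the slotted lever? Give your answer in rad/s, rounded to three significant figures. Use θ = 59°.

2.13

ω = 11.44 rad/s (from 1.82 rev/s).
Crank pin A relative to C: A = (d + r cosθ, r sinθ); lever angle φ = atan2(r sinθ, d + r cosθ).
Differentiating tanφ: φ̇ = rω(d cosθ + r)/(d² + r² + 2dr cosθ).
d² + r² + 2dr cosθ = |CA|² = 0.103229 m²;  d cosθ + r = +0.22419 m.
|ω_lever| = |0.0859·11.44·+0.22419| / 0.103229 = 2.1333 rad/s.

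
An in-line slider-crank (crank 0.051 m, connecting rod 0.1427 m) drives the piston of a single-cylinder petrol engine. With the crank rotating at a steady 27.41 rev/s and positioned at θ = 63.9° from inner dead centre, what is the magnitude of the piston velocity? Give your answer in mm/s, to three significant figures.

ω = 2π·27.4 = 172.2 rad/s
For an in-line slider-crank, x = r cosθ + √(L² − r² sin²θ), so v = −rω sinθ·[1 + r cosθ/√(L² − r² sin²θ)].
With r = 0.051 m, L = 0.1427 m, θ = 63.9°: √(L² − r² sin²θ) = 0.13515 m.
v = −0.051·172.2·0.89803·[1 + 0.051·0.43994/0.13515] = -9.1971 m/s.
|v| = 9.1971 m/s = 9197.1 mm/s.

9200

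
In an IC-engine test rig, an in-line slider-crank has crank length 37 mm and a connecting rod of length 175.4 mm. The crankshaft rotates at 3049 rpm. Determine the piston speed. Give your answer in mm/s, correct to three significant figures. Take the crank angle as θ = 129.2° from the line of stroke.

ω = 2π·3049/60 = 319.3 rad/s
For an in-line slider-crank, x = r cosθ + √(L² − r² sin²θ), so v = −rω sinθ·[1 + r cosθ/√(L² − r² sin²θ)].
With r = 0.037 m, L = 0.1754 m, θ = 129.2°: √(L² − r² sin²θ) = 0.17304 m.
v = −0.037·319.3·0.77494·[1 + 0.037·-0.63203/0.17304] = -7.9178 m/s.
|v| = 7.9178 m/s = 7917.8 mm/s.

7920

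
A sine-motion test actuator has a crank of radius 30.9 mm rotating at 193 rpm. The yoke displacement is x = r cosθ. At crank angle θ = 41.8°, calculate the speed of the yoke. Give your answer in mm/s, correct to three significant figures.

416

ω = 20.21 rad/s (from 193 rpm).
x = r cosθ ⇒ ẋ = −rω sinθ.
|v| = rω|sinθ| = 0.0309·20.21·|sin 41.8°| = 0.41626 m/s = 416.26 mm/s.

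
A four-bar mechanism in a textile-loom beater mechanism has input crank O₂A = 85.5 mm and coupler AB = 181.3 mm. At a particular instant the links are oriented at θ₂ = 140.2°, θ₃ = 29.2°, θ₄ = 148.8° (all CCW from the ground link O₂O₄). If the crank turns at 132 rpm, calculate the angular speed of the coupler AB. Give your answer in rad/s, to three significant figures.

ω₂ = 13.82 rad/s (from 132 rpm).
Differentiating the loop-closure r₂e^{iθ₂}+r₃e^{iθ₃}=r₁+r₄e^{iθ₄} gives r₂ω₂e^{iθ₂}+r₃ω₃e^{iθ₃}=r₄ω₄e^{iθ₄}.
Eliminating the other unknown: ω₃ = r₂ω₂ sin(θ₄−θ₂) / [r₃ sin(θ₃−θ₄)].
Numerator sine = +0.14954; denominator sine = -0.86949.
Result = 0.0855·13.82·(+0.14954) / (0.1813·(-0.86949)) = -1.1211 rad/s; magnitude 1.1211 rad/s.

1.12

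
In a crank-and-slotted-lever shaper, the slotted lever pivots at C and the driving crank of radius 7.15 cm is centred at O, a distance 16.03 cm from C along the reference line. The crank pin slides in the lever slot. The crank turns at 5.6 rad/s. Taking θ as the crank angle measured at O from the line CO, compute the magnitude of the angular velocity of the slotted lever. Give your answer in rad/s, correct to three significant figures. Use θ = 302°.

1.46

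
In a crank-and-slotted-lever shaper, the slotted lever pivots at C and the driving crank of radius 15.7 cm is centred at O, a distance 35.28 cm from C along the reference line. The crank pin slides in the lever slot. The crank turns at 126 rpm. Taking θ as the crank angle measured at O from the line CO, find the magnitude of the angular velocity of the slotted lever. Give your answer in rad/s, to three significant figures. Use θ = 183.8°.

ω = 13.19 rad/s (from 126 rpm).
Crank pin A relative to C: A = (d + r cosθ, r sinθ); lever angle φ = atan2(r sinθ, d + r cosθ).
Differentiating tanφ: φ̇ = rω(d cosθ + r)/(d² + r² + 2dr cosθ).
d² + r² + 2dr cosθ = |CA|² = 0.0385812 m²;  d cosθ + r = -0.19502 m.
|ω_lever| = |0.157·13.19·-0.19502| / 0.0385812 = 10.472 rad/s.

10.5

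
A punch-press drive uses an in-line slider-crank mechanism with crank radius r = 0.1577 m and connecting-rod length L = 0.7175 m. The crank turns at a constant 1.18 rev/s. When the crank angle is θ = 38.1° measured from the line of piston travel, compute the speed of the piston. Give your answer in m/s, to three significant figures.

ω = 2π·1.18 = 7.414 rad/s
For an in-line slider-crank, x = r cosθ + √(L² − r² sin²θ), so v = −rω sinθ·[1 + r cosθ/√(L² − r² sin²θ)].
With r = 0.1577 m, L = 0.7175 m, θ = 38.1°: √(L² − r² sin²θ) = 0.71087 m.
v = −0.1577·7.414·0.61704·[1 + 0.1577·0.78694/0.71087] = -0.84739 m/s.
|v| = 0.84739 m/s.

0.847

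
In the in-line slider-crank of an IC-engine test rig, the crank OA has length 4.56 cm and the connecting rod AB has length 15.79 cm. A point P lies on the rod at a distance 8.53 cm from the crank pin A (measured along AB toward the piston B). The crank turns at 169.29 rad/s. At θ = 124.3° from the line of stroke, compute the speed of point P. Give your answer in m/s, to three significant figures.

ω = 169.3 rad/s.  Crank-pin speed |V_A| = rω = 7.7196 m/s, perpendicular to OA.
Rod angle: sinφ = −(r/L) sinθ ⇒ φ = -13.802°; ω_rod = −rω cosθ/√(L²−r²sin²θ) = +28.37 rad/s.
V_P = V_A + ω_rod × AP, with AP = 0.0853 m along the rod.
Components: V_Px = −rω sinθ − a·ω_rod·sinφ = -5.7998 m/s;  V_Py = rω cosθ + a·ω_rod·cosφ = -2.0002 m/s.
|V_P| = √(V_Px² + V_Py²) = 6.1351 m/s.

6.14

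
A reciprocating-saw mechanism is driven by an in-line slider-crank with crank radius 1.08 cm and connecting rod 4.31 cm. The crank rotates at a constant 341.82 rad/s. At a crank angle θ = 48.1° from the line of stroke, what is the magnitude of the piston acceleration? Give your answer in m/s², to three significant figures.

ω = 341.8 rad/s
x(θ) = r cosθ + √(L² − r² sin²θ); with ω constant, a = ω²·d²x/dθ².
d²x/dθ² = −r cosθ − r²(cos2θ)/√u − r⁴ sin²2θ/(4u^{3/2}),  u = L² − r² sin²θ = 0.00179299 m².
Substituting r = 0.0108 m, L = 0.0431 m, θ = 48.1°: d²x/dθ² = -0.0069594 m.
a = ω²·d²x/dθ² = (341.8)²·(-0.0069594) = -813.14 m/s²;  |a| = 813.14 m/s².

813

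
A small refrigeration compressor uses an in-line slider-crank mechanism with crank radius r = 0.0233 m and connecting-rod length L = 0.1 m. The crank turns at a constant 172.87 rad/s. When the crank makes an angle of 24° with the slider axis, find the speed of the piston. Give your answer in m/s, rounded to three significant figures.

1.99

ω = 172.9 rad/s
For an in-line slider-crank, x = r cosθ + √(L² − r² sin²θ), so v = −rω sinθ·[1 + r cosθ/√(L² − r² sin²θ)].
With r = 0.0233 m, L = 0.1 m, θ = 24°: √(L² − r² sin²θ) = 0.09955 m.
v = −0.0233·172.9·0.40674·[1 + 0.0233·0.91355/0.09955] = -1.9886 m/s.
|v| = 1.9886 m/s.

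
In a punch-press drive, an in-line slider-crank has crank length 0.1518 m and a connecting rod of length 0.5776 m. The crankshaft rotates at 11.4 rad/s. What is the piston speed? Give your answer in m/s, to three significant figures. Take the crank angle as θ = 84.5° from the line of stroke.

1.77

ω = 11.4 rad/s
For an in-line slider-crank, x = r cosθ + √(L² − r² sin²θ), so v = −rω sinθ·[1 + r cosθ/√(L² − r² sin²θ)].
With r = 0.1518 m, L = 0.5776 m, θ = 84.5°: √(L² − r² sin²θ) = 0.55749 m.
v = −0.1518·11.4·0.99540·[1 + 0.1518·0.09585/0.55749] = -1.7675 m/s.
|v| = 1.7675 m/s.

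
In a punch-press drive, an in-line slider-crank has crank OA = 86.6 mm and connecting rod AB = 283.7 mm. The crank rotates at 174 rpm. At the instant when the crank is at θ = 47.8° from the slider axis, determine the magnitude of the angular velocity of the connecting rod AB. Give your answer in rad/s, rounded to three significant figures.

3.84

ω = 18.22 rad/s (converted from 174 rpm).
The rod makes angle φ with the slider axis where L sinφ = r sinθ; differentiating, L cosφ·φ̇ = r ω cosθ.
L cosφ = √(L² − r² sin²θ) = 0.27635 m.
|ω_rod| = r ω |cosθ| / √(L² − r² sin²θ) = 0.0866·18.22·0.67172/0.27635 = 3.8355 rad/s.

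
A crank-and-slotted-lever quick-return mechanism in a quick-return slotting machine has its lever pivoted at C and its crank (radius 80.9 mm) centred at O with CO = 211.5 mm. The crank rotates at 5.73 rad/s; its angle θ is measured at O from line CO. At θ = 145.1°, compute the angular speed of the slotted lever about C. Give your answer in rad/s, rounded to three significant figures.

ω = 5.73 rad/s
Crank pin A relative to C: A = (d + r cosθ, r sinθ); lever angle φ = atan2(r sinθ, d + r cosθ).
Differentiating tanφ: φ̇ = rω(d cosθ + r)/(d² + r² + 2dr cosθ).
d² + r² + 2dr cosθ = |CA|² = 0.0232109 m²;  d cosθ + r = -0.092562 m.
|ω_lever| = |0.0809·5.73·-0.092562| / 0.0232109 = 1.8486 rad/s.

1.85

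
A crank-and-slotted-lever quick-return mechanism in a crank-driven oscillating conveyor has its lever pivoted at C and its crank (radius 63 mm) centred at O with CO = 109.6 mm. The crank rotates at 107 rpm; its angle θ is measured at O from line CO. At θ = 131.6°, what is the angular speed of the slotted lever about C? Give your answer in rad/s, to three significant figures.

ω = 11.21 rad/s (from 107 rpm).
Crank pin A relative to C: A = (d + r cosθ, r sinθ); lever angle φ = atan2(r sinθ, d + r cosθ).
Differentiating tanφ: φ̇ = rω(d cosθ + r)/(d² + r² + 2dr cosθ).
d² + r² + 2dr cosθ = |CA|² = 0.0068126 m²;  d cosθ + r = -0.0097663 m.
|ω_lever| = |0.063·11.21·-0.0097663| / 0.0068126 = 1.012 rad/s.

1.01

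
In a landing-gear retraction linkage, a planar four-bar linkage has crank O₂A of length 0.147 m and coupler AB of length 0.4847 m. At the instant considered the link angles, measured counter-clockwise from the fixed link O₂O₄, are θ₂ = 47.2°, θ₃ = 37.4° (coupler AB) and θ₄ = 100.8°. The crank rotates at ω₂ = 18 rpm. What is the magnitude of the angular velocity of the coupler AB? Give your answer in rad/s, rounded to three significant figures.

ω₂ = 1.885 rad/s (from 18 rpm).
Differentiating the loop-closure r₂e^{iθ₂}+r₃e^{iθ₃}=r₁+r₄e^{iθ₄} gives r₂ω₂e^{iθ₂}+r₃ω₃e^{iθ₃}=r₄ω₄e^{iθ₄}.
Eliminating the other unknown: ω₃ = r₂ω₂ sin(θ₄−θ₂) / [r₃ sin(θ₃−θ₄)].
Numerator sine = +0.80489; denominator sine = -0.89415.
Result = 0.147·1.885·(+0.80489) / (0.4847·(-0.89415)) = -0.5146 rad/s; magnitude 0.5146 rad/s.

0.515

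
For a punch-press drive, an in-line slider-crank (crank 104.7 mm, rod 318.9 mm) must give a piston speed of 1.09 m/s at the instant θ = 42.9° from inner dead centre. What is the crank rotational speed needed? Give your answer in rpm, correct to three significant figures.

117

For an in-line slider-crank, |v_piston| = rω|sinθ|·[1 + r cosθ/√(L² − r² sin²θ)].
With r = 0.1047 m, L = 0.3189 m, θ = 42.9°: the bracketed kinematic factor |dx/dθ| = 0.088857 m.
ω = v/|dx/dθ| = 1.09/0.088857 = 12.267 rad/s.
N = 60ω/(2π) = 117.14 rpm.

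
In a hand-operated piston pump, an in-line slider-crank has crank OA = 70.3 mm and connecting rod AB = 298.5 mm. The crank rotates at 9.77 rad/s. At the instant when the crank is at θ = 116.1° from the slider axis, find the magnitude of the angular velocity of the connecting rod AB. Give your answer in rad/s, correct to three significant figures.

1.04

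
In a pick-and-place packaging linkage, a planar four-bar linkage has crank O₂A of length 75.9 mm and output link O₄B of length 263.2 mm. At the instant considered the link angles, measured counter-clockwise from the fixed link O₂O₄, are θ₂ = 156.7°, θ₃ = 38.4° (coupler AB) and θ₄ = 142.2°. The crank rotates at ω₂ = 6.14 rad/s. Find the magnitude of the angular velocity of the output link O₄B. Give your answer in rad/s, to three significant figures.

ω₂ = 6.14 rad/s
Differentiating the loop-closure r₂e^{iθ₂}+r₃e^{iθ₃}=r₁+r₄e^{iθ₄} gives r₂ω₂e^{iθ₂}+r₃ω₃e^{iθ₃}=r₄ω₄e^{iθ₄}.
Eliminating the other unknown: ω₄ = r₂ω₂ sin(θ₂−θ₃) / [r₄ sin(θ₄−θ₃)].
Numerator sine = +0.88048; denominator sine = +0.97113.
Result = 0.0759·6.14·(+0.88048) / (0.2632·(+0.97113)) = +1.6053 rad/s; magnitude 1.6053 rad/s.

1.61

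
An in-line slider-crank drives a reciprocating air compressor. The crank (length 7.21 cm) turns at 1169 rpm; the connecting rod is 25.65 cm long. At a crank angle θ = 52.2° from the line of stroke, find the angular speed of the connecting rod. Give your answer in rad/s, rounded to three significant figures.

21.6

ω = 122.4 rad/s (converted from 1169 rpm).
The rod makes angle φ with the slider axis where L sinφ = r sinθ; differentiating, L cosφ·φ̇ = r ω cosθ.
L cosφ = √(L² − r² sin²θ) = 0.25009 m.
|ω_rod| = r ω |cosθ| / √(L² − r² sin²θ) = 0.0721·122.4·0.61291/0.25009 = 21.631 rad/s.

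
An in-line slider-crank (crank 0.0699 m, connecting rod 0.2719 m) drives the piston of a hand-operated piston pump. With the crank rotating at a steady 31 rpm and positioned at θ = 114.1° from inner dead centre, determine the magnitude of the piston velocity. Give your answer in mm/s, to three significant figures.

ω = 2π·31/60 = 3.246 rad/s
For an in-line slider-crank, x = r cosθ + √(L² − r² sin²θ), so v = −rω sinθ·[1 + r cosθ/√(L² − r² sin²θ)].
With r = 0.0699 m, L = 0.2719 m, θ = 114.1°: √(L² − r² sin²θ) = 0.26431 m.
v = −0.0699·3.246·0.91283·[1 + 0.0699·-0.40833/0.26431] = -0.18477 m/s.
|v| = 0.18477 m/s = 184.77 mm/s.

185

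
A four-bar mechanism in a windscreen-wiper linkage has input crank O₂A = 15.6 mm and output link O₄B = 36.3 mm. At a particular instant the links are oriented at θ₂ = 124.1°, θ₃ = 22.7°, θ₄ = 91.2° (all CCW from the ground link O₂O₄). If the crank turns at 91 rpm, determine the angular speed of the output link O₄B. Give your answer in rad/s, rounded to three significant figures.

ω₂ = 9.529 rad/s (from 91 rpm).
Differentiating the loop-closure r₂e^{iθ₂}+r₃e^{iθ₃}=r₁+r₄e^{iθ₄} gives r₂ω₂e^{iθ₂}+r₃ω₃e^{iθ₃}=r₄ω₄e^{iθ₄}.
Eliminating the other unknown: ω₄ = r₂ω₂ sin(θ₂−θ₃) / [r₄ sin(θ₄−θ₃)].
Numerator sine = +0.98027; denominator sine = +0.93042.
Result = 0.0156·9.529·(+0.98027) / (0.0363·(+0.93042)) = +4.3148 rad/s; magnitude 4.3148 rad/s.

4.31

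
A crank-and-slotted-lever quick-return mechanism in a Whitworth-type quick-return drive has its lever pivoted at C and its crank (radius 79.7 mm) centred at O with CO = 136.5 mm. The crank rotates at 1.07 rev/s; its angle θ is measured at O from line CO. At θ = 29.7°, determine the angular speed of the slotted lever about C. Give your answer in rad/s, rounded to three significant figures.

ω = 6.723 rad/s (from 1.07 rev/s).
Crank pin A relative to C: A = (d + r cosθ, r sinθ); lever angle φ = atan2(r sinθ, d + r cosθ).
Differentiating tanφ: φ̇ = rω(d cosθ + r)/(d² + r² + 2dr cosθ).
d² + r² + 2dr cosθ = |CA|² = 0.0438841 m²;  d cosθ + r = +0.19827 m.
|ω_lever| = |0.0797·6.723·+0.19827| / 0.0438841 = 2.4208 rad/s.

2.42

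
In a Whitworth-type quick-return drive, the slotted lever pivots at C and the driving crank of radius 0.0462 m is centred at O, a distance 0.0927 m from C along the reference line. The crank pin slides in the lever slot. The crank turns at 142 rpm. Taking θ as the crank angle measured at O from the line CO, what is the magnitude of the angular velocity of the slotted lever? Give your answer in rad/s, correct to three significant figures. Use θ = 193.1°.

12.7

ω = 14.87 rad/s (from 142 rpm).
Crank pin A relative to C: A = (d + r cosθ, r sinθ); lever angle φ = atan2(r sinθ, d + r cosθ).
Differentiating tanφ: φ̇ = rω(d cosθ + r)/(d² + r² + 2dr cosθ).
d² + r² + 2dr cosθ = |CA|² = 0.00238516 m²;  d cosθ + r = -0.044088 m.
|ω_lever| = |0.0462·14.87·-0.044088| / 0.00238516 = 12.699 rad/s.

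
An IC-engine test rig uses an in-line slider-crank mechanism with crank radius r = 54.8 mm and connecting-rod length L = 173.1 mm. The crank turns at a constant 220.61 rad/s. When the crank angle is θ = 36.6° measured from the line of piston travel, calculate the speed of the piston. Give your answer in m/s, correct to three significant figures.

ω = 220.6 rad/s
For an in-line slider-crank, x = r cosθ + √(L² − r² sin²θ), so v = −rω sinθ·[1 + r cosθ/√(L² − r² sin²θ)].
With r = 0.0548 m, L = 0.1731 m, θ = 36.6°: √(L² − r² sin²θ) = 0.16999 m.
v = −0.0548·220.6·0.59622·[1 + 0.0548·0.80282/0.16999] = -9.0735 m/s.
|v| = 9.0735 m/s.

9.07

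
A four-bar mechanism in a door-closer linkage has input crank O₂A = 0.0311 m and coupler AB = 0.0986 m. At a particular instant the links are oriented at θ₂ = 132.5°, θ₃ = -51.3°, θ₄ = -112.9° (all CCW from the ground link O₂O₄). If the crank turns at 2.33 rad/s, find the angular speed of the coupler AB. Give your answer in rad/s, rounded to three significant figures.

0.760

ω₂ = 2.33 rad/s
Differentiating the loop-closure r₂e^{iθ₂}+r₃e^{iθ₃}=r₁+r₄e^{iθ₄} gives r₂ω₂e^{iθ₂}+r₃ω₃e^{iθ₃}=r₄ω₄e^{iθ₄}.
Eliminating the other unknown: ω₃ = r₂ω₂ sin(θ₄−θ₂) / [r₃ sin(θ₃−θ₄)].
Numerator sine = +0.90924; denominator sine = +0.87965.
Result = 0.0311·2.33·(+0.90924) / (0.0986·(+0.87965)) = +0.75964 rad/s; magnitude 0.75964 rad/s.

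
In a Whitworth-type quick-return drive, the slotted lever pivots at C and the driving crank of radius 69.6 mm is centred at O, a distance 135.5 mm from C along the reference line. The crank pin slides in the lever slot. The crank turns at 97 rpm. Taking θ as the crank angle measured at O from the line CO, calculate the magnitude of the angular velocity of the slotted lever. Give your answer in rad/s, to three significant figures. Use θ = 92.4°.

2.02

ω = 10.16 rad/s (from 97 rpm).
Crank pin A relative to C: A = (d + r cosθ, r sinθ); lever angle φ = atan2(r sinθ, d + r cosθ).
Differentiating tanφ: φ̇ = rω(d cosθ + r)/(d² + r² + 2dr cosθ).
d² + r² + 2dr cosθ = |CA|² = 0.0224146 m²;  d cosθ + r = +0.063926 m.
|ω_lever| = |0.0696·10.16·+0.063926| / 0.0224146 = 2.0163 rad/s.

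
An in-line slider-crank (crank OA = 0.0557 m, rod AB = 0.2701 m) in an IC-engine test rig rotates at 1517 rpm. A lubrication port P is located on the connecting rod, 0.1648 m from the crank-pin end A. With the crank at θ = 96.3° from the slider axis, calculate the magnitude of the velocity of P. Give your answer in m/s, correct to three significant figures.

ω = 158.9 rad/s.  Crank-pin speed |V_A| = rω = 8.8485 m/s, perpendicular to OA.
Rod angle: sinφ = −(r/L) sinθ ⇒ φ = -11.828°; ω_rod = −rω cosθ/√(L²−r²sin²θ) = +3.6729 rad/s.
V_P = V_A + ω_rod × AP, with AP = 0.1648 m along the rod.
Components: V_Px = −rω sinθ − a·ω_rod·sinφ = -8.671 m/s;  V_Py = rω cosθ + a·ω_rod·cosφ = -0.37854 m/s.
|V_P| = √(V_Px² + V_Py²) = 8.6792 m/s.

8.68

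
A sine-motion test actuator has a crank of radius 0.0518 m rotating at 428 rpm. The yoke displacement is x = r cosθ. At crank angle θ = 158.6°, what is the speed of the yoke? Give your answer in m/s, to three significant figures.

0.847

ω = 44.82 rad/s (from 428 rpm).
x = r cosθ ⇒ ẋ = −rω sinθ.
|v| = rω|sinθ| = 0.0518·44.82·|sin 158.6°| = 0.84713 m/s.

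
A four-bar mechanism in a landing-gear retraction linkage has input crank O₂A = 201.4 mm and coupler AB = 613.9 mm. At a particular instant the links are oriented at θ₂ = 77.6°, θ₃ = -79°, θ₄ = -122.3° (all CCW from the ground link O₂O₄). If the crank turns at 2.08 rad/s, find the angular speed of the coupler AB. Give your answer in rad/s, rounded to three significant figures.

ω₂ = 2.08 rad/s
Differentiating the loop-closure r₂e^{iθ₂}+r₃e^{iθ₃}=r₁+r₄e^{iθ₄} gives r₂ω₂e^{iθ₂}+r₃ω₃e^{iθ₃}=r₄ω₄e^{iθ₄}.
Eliminating the other unknown: ω₃ = r₂ω₂ sin(θ₄−θ₂) / [r₃ sin(θ₃−θ₄)].
Numerator sine = +0.34038; denominator sine = +0.68582.
Result = 0.2014·2.08·(+0.34038) / (0.6139·(+0.68582)) = +0.33867 rad/s; magnitude 0.33867 rad/s.

0.339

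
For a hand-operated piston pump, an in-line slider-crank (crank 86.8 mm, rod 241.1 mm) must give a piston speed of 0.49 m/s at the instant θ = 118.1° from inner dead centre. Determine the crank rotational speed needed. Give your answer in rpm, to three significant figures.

74.4

For an in-line slider-crank, |v_piston| = rω|sinθ|·[1 + r cosθ/√(L² − r² sin²θ)].
With r = 0.0868 m, L = 0.2411 m, θ = 118.1°: the bracketed kinematic factor |dx/dθ| = 0.062876 m.
ω = v/|dx/dθ| = 0.49/0.062876 = 7.7931 rad/s.
N = 60ω/(2π) = 74.419 rpm.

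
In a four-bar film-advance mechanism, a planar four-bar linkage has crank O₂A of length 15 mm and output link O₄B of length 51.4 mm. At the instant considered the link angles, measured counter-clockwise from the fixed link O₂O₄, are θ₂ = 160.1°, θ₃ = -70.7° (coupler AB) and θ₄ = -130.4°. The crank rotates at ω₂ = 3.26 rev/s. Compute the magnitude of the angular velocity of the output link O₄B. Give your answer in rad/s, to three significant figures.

5.37

ω₂ = 20.48 rad/s (from 3.26 rev/s).
Differentiating the loop-closure r₂e^{iθ₂}+r₃e^{iθ₃}=r₁+r₄e^{iθ₄} gives r₂ω₂e^{iθ₂}+r₃ω₃e^{iθ₃}=r₄ω₄e^{iθ₄}.
Eliminating the other unknown: ω₄ = r₂ω₂ sin(θ₂−θ₃) / [r₄ sin(θ₄−θ₃)].
Numerator sine = -0.77494; denominator sine = -0.86340.
Result = 0.015·20.48·(-0.77494) / (0.0514·(-0.86340)) = +5.3652 rad/s; magnitude 5.3652 rad/s.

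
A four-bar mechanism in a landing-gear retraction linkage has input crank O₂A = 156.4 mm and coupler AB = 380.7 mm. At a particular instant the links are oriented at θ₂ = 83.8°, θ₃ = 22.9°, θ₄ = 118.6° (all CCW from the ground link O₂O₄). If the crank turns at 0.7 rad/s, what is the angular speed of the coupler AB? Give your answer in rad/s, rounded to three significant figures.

0.165

ω₂ = 0.7 rad/s
Differentiating the loop-closure r₂e^{iθ₂}+r₃e^{iθ₃}=r₁+r₄e^{iθ₄} gives r₂ω₂e^{iθ₂}+r₃ω₃e^{iθ₃}=r₄ω₄e^{iθ₄}.
Eliminating the other unknown: ω₃ = r₂ω₂ sin(θ₄−θ₂) / [r₃ sin(θ₃−θ₄)].
Numerator sine = +0.57071; denominator sine = -0.99506.
Result = 0.1564·0.7·(+0.57071) / (0.3807·(-0.99506)) = -0.16494 rad/s; magnitude 0.16494 rad/s.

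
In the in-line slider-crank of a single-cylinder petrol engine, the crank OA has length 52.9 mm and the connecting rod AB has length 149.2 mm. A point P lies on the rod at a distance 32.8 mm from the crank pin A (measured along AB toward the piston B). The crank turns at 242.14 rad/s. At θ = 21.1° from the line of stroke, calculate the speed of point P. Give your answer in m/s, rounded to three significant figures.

10.6

ω = 242.1 rad/s.  Crank-pin speed |V_A| = rω = 12.809 m/s, perpendicular to OA.
Rod angle: sinφ = −(r/L) sinθ ⇒ φ = -7.333°; ω_rod = −rω cosθ/√(L²−r²sin²θ) = -80.757 rad/s.
V_P = V_A + ω_rod × AP, with AP = 0.0328 m along the rod.
Components: V_Px = −rω sinθ − a·ω_rod·sinφ = -4.9494 m/s;  V_Py = rω cosθ + a·ω_rod·cosφ = +9.3232 m/s.
|V_P| = √(V_Px² + V_Py²) = 10.556 m/s.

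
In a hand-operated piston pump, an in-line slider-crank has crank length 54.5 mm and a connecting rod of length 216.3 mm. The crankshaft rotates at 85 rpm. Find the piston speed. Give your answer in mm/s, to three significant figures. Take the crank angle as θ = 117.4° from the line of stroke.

379

ω = 2π·85/60 = 8.901 rad/s
For an in-line slider-crank, x = r cosθ + √(L² − r² sin²θ), so v = −rω sinθ·[1 + r cosθ/√(L² − r² sin²θ)].
With r = 0.0545 m, L = 0.2163 m, θ = 117.4°: √(L² − r² sin²θ) = 0.21082 m.
v = −0.0545·8.901·0.88782·[1 + 0.0545·-0.46020/0.21082] = -0.37945 m/s.
|v| = 0.37945 m/s = 379.45 mm/s.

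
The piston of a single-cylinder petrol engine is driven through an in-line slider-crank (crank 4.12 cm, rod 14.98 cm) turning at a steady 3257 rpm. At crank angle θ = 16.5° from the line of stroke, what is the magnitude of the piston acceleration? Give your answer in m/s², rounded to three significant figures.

ω = 2π·3257/60 = 341.1 rad/s
x(θ) = r cosθ + √(L² − r² sin²θ); with ω constant, a = ω²·d²x/dθ².
d²x/dθ² = −r cosθ − r²(cos2θ)/√u − r⁴ sin²2θ/(4u^{3/2}),  u = L² − r² sin²θ = 0.0223031 m².
Substituting r = 0.0412 m, L = 0.1498 m, θ = 16.5°: d²x/dθ² = -0.0491 m.
a = ω²·d²x/dθ² = (341.1)²·(-0.0491) = -5711.8 m/s²;  |a| = 5711.8 m/s².

5710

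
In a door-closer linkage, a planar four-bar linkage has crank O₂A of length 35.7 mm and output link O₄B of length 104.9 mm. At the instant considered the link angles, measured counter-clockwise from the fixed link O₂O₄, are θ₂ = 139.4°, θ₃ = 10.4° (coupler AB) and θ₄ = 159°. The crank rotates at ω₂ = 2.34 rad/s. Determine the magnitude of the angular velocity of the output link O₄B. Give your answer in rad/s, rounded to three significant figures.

1.19

ω₂ = 2.34 rad/s
Differentiating the loop-closure r₂e^{iθ₂}+r₃e^{iθ₃}=r₁+r₄e^{iθ₄} gives r₂ω₂e^{iθ₂}+r₃ω₃e^{iθ₃}=r₄ω₄e^{iθ₄}.
Eliminating the other unknown: ω₄ = r₂ω₂ sin(θ₂−θ₃) / [r₄ sin(θ₄−θ₃)].
Numerator sine = +0.77715; denominator sine = +0.52101.
Result = 0.0357·2.34·(+0.77715) / (0.1049·(+0.52101)) = +1.1879 rad/s; magnitude 1.1879 rad/s.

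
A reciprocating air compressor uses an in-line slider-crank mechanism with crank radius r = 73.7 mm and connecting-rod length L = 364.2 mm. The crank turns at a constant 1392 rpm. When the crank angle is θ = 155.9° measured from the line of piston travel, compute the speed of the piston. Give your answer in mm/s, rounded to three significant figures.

3570

ω = 2π·1392/60 = 145.8 rad/s
For an in-line slider-crank, x = r cosθ + √(L² − r² sin²θ), so v = −rω sinθ·[1 + r cosθ/√(L² − r² sin²θ)].
With r = 0.0737 m, L = 0.3642 m, θ = 155.9°: √(L² − r² sin²θ) = 0.36295 m.
v = −0.0737·145.8·0.40833·[1 + 0.0737·-0.91283/0.36295] = -3.5737 m/s.
|v| = 3.5737 m/s = 3573.7 mm/s.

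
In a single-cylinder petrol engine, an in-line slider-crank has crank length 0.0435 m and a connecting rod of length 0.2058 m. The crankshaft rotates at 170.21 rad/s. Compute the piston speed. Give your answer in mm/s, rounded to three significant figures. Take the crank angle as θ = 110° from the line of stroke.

6440

ω = 170.2 rad/s
For an in-line slider-crank, x = r cosθ + √(L² − r² sin²θ), so v = −rω sinθ·[1 + r cosθ/√(L² − r² sin²θ)].
With r = 0.0435 m, L = 0.2058 m, θ = 110°: √(L² − r² sin²θ) = 0.2017 m.
v = −0.0435·170.2·0.93969·[1 + 0.0435·-0.34202/0.2017] = -6.4444 m/s.
|v| = 6.4444 m/s = 6444.4 mm/s.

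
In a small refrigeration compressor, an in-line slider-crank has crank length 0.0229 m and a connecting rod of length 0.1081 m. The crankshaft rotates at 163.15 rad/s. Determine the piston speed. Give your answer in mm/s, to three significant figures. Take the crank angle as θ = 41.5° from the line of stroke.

ω = 163.2 rad/s
For an in-line slider-crank, x = r cosθ + √(L² − r² sin²θ), so v = −rω sinθ·[1 + r cosθ/√(L² − r² sin²θ)].
With r = 0.0229 m, L = 0.1081 m, θ = 41.5°: √(L² − r² sin²θ) = 0.10703 m.
v = −0.0229·163.2·0.66262·[1 + 0.0229·0.74896/0.10703] = -2.8723 m/s.
|v| = 2.8723 m/s = 2872.3 mm/s.

2870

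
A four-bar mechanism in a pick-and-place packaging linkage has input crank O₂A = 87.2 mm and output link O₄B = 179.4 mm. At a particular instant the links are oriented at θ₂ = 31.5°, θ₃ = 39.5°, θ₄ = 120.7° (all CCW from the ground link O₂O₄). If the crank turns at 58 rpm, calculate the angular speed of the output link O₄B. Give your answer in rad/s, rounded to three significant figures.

ω₂ = 6.074 rad/s (from 58 rpm).
Differentiating the loop-closure r₂e^{iθ₂}+r₃e^{iθ₃}=r₁+r₄e^{iθ₄} gives r₂ω₂e^{iθ₂}+r₃ω₃e^{iθ₃}=r₄ω₄e^{iθ₄}.
Eliminating the other unknown: ω₄ = r₂ω₂ sin(θ₂−θ₃) / [r₄ sin(θ₄−θ₃)].
Numerator sine = -0.13917; denominator sine = +0.98823.
Result = 0.0872·6.074·(-0.13917) / (0.1794·(+0.98823)) = -0.41577 rad/s; magnitude 0.41577 rad/s.

0.416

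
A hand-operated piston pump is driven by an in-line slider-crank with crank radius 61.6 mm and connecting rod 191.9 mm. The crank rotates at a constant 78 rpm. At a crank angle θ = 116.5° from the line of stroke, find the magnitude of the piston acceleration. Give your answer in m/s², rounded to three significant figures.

2.64

ω = 2π·78/60 = 8.168 rad/s
x(θ) = r cosθ + √(L² − r² sin²θ); with ω constant, a = ω²·d²x/dθ².
d²x/dθ² = −r cosθ − r²(cos2θ)/√u − r⁴ sin²2θ/(4u^{3/2}),  u = L² − r² sin²θ = 0.0337865 m².
Substituting r = 0.0616 m, L = 0.1919 m, θ = 116.5°: d²x/dθ² = +0.03954 m.
a = ω²·d²x/dθ² = (8.168)²·(+0.03954) = +2.638 m/s²;  |a| = 2.638 m/s².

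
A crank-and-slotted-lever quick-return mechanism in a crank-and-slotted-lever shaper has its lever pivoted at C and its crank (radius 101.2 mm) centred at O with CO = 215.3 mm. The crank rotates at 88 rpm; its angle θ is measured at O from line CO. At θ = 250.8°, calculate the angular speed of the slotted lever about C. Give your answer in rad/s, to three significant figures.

0.671

ω = 9.215 rad/s (from 88 rpm).
Crank pin A relative to C: A = (d + r cosθ, r sinθ); lever angle φ = atan2(r sinθ, d + r cosθ).
Differentiating tanφ: φ̇ = rω(d cosθ + r)/(d² + r² + 2dr cosθ).
d² + r² + 2dr cosθ = |CA|² = 0.0422646 m²;  d cosθ + r = +0.030395 m.
|ω_lever| = |0.1012·9.215·+0.030395| / 0.0422646 = 0.67068 rad/s.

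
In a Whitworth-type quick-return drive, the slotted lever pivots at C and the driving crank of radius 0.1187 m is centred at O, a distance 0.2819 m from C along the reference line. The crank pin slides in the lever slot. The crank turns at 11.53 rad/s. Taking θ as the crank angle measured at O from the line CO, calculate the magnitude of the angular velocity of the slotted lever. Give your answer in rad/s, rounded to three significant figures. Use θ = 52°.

ω = 11.53 rad/s
Crank pin A relative to C: A = (d + r cosθ, r sinθ); lever angle φ = atan2(r sinθ, d + r cosθ).
Differentiating tanφ: φ̇ = rω(d cosθ + r)/(d² + r² + 2dr cosθ).
d² + r² + 2dr cosθ = |CA|² = 0.134759 m²;  d cosθ + r = +0.29225 m.
|ω_lever| = |0.1187·11.53·+0.29225| / 0.134759 = 2.9681 rad/s.

2.97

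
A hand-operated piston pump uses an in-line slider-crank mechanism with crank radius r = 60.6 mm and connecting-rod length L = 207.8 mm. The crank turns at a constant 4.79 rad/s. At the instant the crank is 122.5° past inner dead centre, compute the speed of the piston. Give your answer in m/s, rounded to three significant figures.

0.205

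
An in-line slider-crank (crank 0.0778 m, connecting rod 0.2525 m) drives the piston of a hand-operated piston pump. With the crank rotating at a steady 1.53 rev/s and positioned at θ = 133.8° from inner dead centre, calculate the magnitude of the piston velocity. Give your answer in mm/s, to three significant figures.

422

ω = 2π·1.53 = 9.613 rad/s
For an in-line slider-crank, x = r cosθ + √(L² − r² sin²θ), so v = −rω sinθ·[1 + r cosθ/√(L² − r² sin²θ)].
With r = 0.0778 m, L = 0.2525 m, θ = 133.8°: √(L² − r² sin²θ) = 0.24618 m.
v = −0.0778·9.613·0.72176·[1 + 0.0778·-0.69214/0.24618] = -0.42173 m/s.
|v| = 0.42173 m/s = 421.73 mm/s.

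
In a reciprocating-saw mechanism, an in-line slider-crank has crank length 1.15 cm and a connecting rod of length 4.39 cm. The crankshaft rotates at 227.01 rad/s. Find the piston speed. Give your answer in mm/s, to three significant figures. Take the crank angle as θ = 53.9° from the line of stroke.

2440

ω = 227 rad/s
For an in-line slider-crank, x = r cosθ + √(L² − r² sin²θ), so v = −rω sinθ·[1 + r cosθ/√(L² − r² sin²θ)].
With r = 0.0115 m, L = 0.0439 m, θ = 53.9°: √(L² − r² sin²θ) = 0.042905 m.
v = −0.0115·227·0.80799·[1 + 0.0115·0.58920/0.042905] = -2.4425 m/s.
|v| = 2.4425 m/s = 2442.5 mm/s.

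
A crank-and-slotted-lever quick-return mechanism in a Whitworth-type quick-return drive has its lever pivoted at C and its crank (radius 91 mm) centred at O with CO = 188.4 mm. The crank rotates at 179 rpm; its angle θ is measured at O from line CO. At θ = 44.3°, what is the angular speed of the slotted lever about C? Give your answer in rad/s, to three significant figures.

5.64

ω = 18.74 rad/s (from 179 rpm).
Crank pin A relative to C: A = (d + r cosθ, r sinθ); lever angle φ = atan2(r sinθ, d + r cosθ).
Differentiating tanφ: φ̇ = rω(d cosθ + r)/(d² + r² + 2dr cosθ).
d² + r² + 2dr cosθ = |CA|² = 0.0683158 m²;  d cosθ + r = +0.22584 m.
|ω_lever| = |0.091·18.74·+0.22584| / 0.0683158 = 5.6389 rad/s.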